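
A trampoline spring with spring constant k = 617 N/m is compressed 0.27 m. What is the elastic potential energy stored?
PE = ½kx² = ½(617)(0.27)² = 22.49 J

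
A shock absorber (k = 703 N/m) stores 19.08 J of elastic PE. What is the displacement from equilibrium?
x = √(2·PE/k) = √(2·19.08/703) = 0.233 m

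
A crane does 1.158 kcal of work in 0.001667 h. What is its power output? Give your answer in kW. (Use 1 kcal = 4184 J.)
Convert to SI: W = 4845.07 J, t = 6.0012 s
P = W/t = 4845.07/6.0012 = 807.351 W = 0.8074 kW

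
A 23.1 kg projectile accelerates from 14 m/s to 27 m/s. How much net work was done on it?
W = ΔKE = ½m(v₂² − v₁²) = ½(23.1)(27² − 14²) = 6156.15 J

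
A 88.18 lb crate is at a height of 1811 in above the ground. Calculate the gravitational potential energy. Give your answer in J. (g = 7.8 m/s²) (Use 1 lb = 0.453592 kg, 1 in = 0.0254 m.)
Convert to SI: m = 39.9977 kg, h = 45.9994 m
PE = mgh = (39.9977)(7.8)(45.9994) = 14350 J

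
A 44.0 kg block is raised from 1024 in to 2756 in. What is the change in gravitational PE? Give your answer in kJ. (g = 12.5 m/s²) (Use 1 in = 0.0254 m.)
Convert to SI: m = 44.0 kg, Δh = 43.9928 m
ΔPE = mgΔh = (44.0)(12.5)(43.9928) = 24196.0 J = 24.2 kJ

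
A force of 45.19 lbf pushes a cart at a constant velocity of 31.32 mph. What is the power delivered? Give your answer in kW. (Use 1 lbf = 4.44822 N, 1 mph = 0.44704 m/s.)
Convert to SI: F = 201.015 N, v = 14.0013 m/s
P = Fv = (201.015)(14.0013) = 2814.47 W = 2.814 kW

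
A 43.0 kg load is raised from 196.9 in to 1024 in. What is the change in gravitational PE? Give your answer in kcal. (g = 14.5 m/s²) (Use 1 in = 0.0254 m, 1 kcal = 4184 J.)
Convert to SI: m = 43.0 kg, Δh = 21.0083 m
ΔPE = mgΔh = (43.0)(14.5)(21.0083) = 13098.7 J = 3.131 kcal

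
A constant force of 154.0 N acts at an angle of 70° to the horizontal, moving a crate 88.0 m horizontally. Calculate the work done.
W = F·d·cosθ = (154.0)(88.0)cos(70°) = 4635 J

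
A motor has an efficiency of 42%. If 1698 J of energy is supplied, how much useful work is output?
W_out = η·W_in = 0.42·1698 = 713.16 J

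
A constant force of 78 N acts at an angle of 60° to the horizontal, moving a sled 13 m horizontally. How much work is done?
W = F·d·cosθ = (78)(13)cos(60°) = 507.0 J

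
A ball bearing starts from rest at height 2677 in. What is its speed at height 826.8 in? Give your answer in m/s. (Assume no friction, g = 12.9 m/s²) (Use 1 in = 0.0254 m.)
Convert to SI: h₁−h₂ = 46.9951 m
mgh₁ = mgh₂ + ½mv² ⇒ v = √(2g(h₁−h₂)) = √(2·12.9·46.9951) = 34.82 m/s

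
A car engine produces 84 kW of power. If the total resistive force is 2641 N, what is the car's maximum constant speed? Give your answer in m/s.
P = Fv ⇒ v = P/F = 84000 W/2641.0 N = 31.81 m/s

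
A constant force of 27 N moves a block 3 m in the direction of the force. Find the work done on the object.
W = F·d = (27)(3) = 81.0 J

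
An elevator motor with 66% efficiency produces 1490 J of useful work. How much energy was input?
W_in = W_out/η = 1490/0.66 = 2258 J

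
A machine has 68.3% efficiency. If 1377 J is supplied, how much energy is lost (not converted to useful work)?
W_lost = W_in(1 − η) = 1377·(1 − 0.683) = 436.5 J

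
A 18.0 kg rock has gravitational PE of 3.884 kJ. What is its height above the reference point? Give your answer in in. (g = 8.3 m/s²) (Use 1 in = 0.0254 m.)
Convert to SI: m = 18.0 kg, PE = 3884.0 J
h = PE/(mg) = 3884.0/(18.0·8.3) = 25.9973 m = 1024 in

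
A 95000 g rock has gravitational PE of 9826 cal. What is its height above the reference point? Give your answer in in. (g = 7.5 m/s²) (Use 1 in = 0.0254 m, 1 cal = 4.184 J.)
Convert to SI: m = 95.0 kg, PE = 41112.0 J
h = PE/(mg) = 41112.0/(95.0·7.5) = 57.701 m = 2272 in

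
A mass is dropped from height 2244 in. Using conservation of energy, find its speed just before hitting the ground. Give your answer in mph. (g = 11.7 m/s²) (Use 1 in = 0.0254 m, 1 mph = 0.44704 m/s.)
Convert to SI: h = 56.9976 m
mgh = ½mv² ⇒ v = √(2gh) = √(2·11.7·56.9976) = 36.5205 m/s = 81.69 mph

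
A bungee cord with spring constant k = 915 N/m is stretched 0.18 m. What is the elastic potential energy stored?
PE = ½kx² = ½(915)(0.18)² = 14.82 J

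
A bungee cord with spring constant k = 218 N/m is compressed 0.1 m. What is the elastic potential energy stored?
PE = ½kx² = ½(218)(0.1)² = 1.09 J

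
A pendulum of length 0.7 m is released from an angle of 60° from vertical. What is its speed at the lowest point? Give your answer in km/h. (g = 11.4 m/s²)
h = L(1 − cosθ) = 0.7(1 − cos60°) = 0.35 m
v = √(2gh) = √(2·11.4·0.35) = 2.82489 m/s = 10.17 km/h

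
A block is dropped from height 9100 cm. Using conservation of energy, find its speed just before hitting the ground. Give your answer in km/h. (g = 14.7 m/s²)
Convert to SI: h = 91.0 m
mgh = ½mv² ⇒ v = √(2gh) = √(2·14.7·91.0) = 51.7243 m/s = 186.2 km/h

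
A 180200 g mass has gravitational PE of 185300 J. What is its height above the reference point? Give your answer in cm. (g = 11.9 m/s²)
Convert to SI: m = 180.2 kg, PE = 185300 J
h = PE/(mg) = 185300/(180.2·11.9) = 86.4119 m = 8641 cm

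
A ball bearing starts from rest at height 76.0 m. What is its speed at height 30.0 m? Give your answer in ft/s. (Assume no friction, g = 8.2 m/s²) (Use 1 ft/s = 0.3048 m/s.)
mgh₁ = mgh₂ + ½mv² ⇒ v = √(2g(h₁−h₂)) = √(2·8.2·46.0) = 27.4663 m/s = 90.11 ft/s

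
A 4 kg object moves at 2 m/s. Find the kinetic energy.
KE = ½mv² = ½(4)(2)² = 8.0 J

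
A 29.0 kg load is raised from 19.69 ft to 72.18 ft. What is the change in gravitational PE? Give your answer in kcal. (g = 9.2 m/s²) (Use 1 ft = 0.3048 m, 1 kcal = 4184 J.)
Convert to SI: m = 29.0 kg, Δh = 15.999 m
ΔPE = mgΔh = (29.0)(9.2)(15.999) = 4268.52 J = 1.02 kcal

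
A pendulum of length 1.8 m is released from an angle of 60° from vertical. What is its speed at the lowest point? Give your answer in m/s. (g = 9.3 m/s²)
h = L(1 − cosθ) = 1.8(1 − cos60°) = 0.9 m
v = √(2gh) = √(2·9.3·0.9) = 4.091 m/s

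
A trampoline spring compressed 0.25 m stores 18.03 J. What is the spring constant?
k = 2·PE/x² = 2·18.03/(0.25)² = 577.0 N/m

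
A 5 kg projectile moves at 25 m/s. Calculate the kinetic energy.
KE = ½mv² = ½(5)(25)² = 1562.5 J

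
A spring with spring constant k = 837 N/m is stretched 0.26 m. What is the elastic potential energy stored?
PE = ½kx² = ½(837)(0.26)² = 28.29 J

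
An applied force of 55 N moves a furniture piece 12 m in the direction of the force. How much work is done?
W = F·d = (55)(12) = 660.0 J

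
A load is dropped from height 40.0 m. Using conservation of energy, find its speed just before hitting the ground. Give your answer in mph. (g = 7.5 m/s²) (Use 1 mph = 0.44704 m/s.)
mgh = ½mv² ⇒ v = √(2gh) = √(2·7.5·40.0) = 24.4949 m/s = 54.79 mph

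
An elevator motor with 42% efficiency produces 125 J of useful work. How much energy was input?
W_in = W_out/η = 125/0.42 = 297.6 J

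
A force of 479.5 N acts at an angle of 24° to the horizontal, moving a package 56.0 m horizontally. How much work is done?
W = F·d·cosθ = (479.5)(56.0)cos(24°) = 24530 J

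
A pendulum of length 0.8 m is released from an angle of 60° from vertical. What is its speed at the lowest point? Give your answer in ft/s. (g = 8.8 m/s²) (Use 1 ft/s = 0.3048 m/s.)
h = L(1 − cosθ) = 0.8(1 − cos60°) = 0.4 m
v = √(2gh) = √(2·8.8·0.4) = 2.6533 m/s = 8.705 ft/s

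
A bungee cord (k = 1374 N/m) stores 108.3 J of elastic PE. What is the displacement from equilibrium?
x = √(2·PE/k) = √(2·108.3/1374) = 0.397 m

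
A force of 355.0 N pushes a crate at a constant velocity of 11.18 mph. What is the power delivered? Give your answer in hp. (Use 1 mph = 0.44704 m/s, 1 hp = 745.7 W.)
Convert to SI: F = 355.0 N, v = 4.99791 m/s
P = Fv = (355.0)(4.99791) = 1774.26 W = 2.379 hp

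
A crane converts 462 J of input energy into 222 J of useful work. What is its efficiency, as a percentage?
η = W_out/W_in = 222/462 = 48.05%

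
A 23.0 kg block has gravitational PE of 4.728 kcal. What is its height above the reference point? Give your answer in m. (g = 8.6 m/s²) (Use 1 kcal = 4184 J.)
Convert to SI: m = 23.0 kg, PE = 19782.0 J
h = PE/(mg) = 19782.0/(23.0·8.6) = 100.0 m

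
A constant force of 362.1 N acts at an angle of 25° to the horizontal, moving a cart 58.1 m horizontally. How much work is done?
W = F·d·cosθ = (362.1)(58.1)cos(25°) = 19070 J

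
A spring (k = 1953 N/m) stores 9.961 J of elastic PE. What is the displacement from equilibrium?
x = √(2·PE/k) = √(2·9.961/1953) = 0.101 m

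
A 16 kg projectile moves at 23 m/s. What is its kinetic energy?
KE = ½mv² = ½(16)(23)² = 4232.0 J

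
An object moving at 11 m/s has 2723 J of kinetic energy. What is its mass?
m = 2·KE/v² = 2·2723/(11)² = 45.01 kg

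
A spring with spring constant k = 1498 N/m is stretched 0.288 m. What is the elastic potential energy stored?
PE = ½kx² = ½(1498)(0.288)² = 62.13 J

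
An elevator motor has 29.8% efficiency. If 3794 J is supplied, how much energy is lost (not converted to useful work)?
W_lost = W_in(1 − η) = 3794·(1 − 0.298) = 2663 J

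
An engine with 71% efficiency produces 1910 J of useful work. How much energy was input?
W_in = W_out/η = 1910/0.71 = 2690 J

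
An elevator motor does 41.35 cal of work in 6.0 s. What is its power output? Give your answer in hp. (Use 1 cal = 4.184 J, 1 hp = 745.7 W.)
Convert to SI: W = 173.008 J, t = 6.0 s
P = W/t = 173.008/6.0 = 28.8347 W = 0.03867 hp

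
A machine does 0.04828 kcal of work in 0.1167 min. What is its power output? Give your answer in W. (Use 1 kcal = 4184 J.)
Convert to SI: W = 202.004 J, t = 7.002 s
P = W/t = 202.004/7.002 = 28.85 W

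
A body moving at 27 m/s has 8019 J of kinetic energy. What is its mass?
m = 2·KE/v² = 2·8019/(27)² = 22.0 kg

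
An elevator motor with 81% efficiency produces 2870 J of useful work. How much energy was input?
W_in = W_out/η = 2870/0.81 = 3543 J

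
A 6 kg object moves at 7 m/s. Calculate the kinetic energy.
KE = ½mv² = ½(6)(7)² = 147.0 J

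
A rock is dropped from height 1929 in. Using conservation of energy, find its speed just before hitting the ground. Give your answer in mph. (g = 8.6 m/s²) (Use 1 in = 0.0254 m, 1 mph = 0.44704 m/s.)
Convert to SI: h = 48.9966 m
mgh = ½mv² ⇒ v = √(2gh) = √(2·8.6·48.9966) = 29.03 m/s = 64.94 mph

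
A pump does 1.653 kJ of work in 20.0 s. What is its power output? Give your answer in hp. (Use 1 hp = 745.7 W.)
Convert to SI: W = 1653.0 J, t = 20.0 s
P = W/t = 1653.0/20.0 = 82.65 W = 0.1108 hp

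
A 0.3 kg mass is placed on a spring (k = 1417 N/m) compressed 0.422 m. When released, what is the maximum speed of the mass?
½kx² = ½mv² ⇒ v = x√(k/m) = (0.422)√(1417/0.3) = 29.0 m/s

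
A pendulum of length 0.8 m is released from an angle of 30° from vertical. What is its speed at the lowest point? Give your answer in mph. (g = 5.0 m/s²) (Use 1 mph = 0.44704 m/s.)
h = L(1 − cosθ) = 0.8(1 − cos30°) = 0.10718 m
v = √(2gh) = √(2·5.0·0.10718) = 1.03528 m/s = 2.316 mph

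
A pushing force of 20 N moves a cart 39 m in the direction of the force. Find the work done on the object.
W = F·d = (20)(39) = 780.0 J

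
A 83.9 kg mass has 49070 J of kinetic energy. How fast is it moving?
v = √(2·KE/m) = √(2·49070/83.9) = 34.2 m/s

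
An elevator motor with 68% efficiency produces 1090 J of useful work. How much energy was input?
W_in = W_out/η = 1090/0.68 = 1603 J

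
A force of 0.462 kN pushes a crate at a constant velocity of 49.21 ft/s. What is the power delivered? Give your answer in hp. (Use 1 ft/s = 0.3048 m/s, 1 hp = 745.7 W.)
Convert to SI: F = 462.0 N, v = 14.9992 m/s
P = Fv = (462.0)(14.9992) = 6929.63 W = 9.293 hp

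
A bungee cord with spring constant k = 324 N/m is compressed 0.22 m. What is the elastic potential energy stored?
PE = ½kx² = ½(324)(0.22)² = 7.841 J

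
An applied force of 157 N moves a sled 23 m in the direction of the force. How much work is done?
W = F·d = (157)(23) = 3611 J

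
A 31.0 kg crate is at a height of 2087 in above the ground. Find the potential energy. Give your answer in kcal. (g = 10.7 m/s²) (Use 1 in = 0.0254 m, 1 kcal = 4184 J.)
Convert to SI: m = 31.0 kg, h = 53.0098 m
PE = mgh = (31.0)(10.7)(53.0098) = 17583.4 J = 4.203 kcal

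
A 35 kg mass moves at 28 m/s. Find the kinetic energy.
KE = ½mv² = ½(35)(28)² = 13720.0 J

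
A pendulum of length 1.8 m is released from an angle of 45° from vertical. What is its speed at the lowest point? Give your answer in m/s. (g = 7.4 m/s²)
h = L(1 − cosθ) = 1.8(1 − cos45°) = 0.527208 m
v = √(2gh) = √(2·7.4·0.527208) = 2.793 m/s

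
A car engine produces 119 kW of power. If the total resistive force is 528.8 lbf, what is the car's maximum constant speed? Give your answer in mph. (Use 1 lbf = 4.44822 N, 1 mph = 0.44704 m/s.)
Convert to SI: F = 2352.22 N
P = Fv ⇒ v = P/F = 119000 W/2352.22 N = 50.5905 m/s = 113.2 mph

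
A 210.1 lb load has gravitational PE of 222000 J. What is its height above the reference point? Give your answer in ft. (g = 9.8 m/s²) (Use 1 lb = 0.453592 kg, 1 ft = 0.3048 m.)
Convert to SI: m = 95.2997 kg, PE = 222000 J
h = PE/(mg) = 222000/(95.2997·9.8) = 237.703 m = 779.9 ft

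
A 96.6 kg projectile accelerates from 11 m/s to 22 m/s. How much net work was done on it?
W = ΔKE = ½m(v₂² − v₁²) = ½(96.6)(22² − 11²) = 17532.9 J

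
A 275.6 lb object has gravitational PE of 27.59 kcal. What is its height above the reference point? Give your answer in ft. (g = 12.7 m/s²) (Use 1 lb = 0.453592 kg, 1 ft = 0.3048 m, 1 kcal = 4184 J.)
Convert to SI: m = 125.01 kg, PE = 115437 J
h = PE/(mg) = 115437/(125.01·12.7) = 72.7102 m = 238.6 ft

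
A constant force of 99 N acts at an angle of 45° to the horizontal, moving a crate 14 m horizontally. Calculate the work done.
W = F·d·cosθ = (99)(14)cos(45°) = 980.0 J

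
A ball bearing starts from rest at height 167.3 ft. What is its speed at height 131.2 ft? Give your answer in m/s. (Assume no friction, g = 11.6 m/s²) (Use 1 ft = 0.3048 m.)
Convert to SI: h₁−h₂ = 11.0033 m
mgh₁ = mgh₂ + ½mv² ⇒ v = √(2g(h₁−h₂)) = √(2·11.6·11.0033) = 15.98 m/s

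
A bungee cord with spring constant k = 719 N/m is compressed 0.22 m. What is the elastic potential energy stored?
PE = ½kx² = ½(719)(0.22)² = 17.4 J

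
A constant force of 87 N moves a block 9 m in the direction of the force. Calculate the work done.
W = F·d = (87)(9) = 783.0 J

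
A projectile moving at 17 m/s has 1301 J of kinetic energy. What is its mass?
m = 2·KE/v² = 2·1301/(17)² = 9.003 kg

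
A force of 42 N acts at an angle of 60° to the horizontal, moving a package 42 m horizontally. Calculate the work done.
W = F·d·cosθ = (42)(42)cos(60°) = 882.0 J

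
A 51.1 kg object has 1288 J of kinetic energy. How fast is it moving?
v = √(2·KE/m) = √(2·1288/51.1) = 7.1 m/s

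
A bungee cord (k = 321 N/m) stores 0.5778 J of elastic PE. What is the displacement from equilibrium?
x = √(2·PE/k) = √(2·0.5778/321) = 0.06 m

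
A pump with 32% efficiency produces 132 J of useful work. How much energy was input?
W_in = W_out/η = 132/0.32 = 412.5 J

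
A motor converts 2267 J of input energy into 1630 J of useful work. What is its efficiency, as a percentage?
η = W_out/W_in = 1630/2267 = 71.9%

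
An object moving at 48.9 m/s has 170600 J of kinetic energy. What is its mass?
m = 2·KE/v² = 2·170600/(48.9)² = 142.7 kg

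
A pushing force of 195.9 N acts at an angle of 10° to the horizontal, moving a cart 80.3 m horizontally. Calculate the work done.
W = F·d·cosθ = (195.9)(80.3)cos(10°) = 15490 J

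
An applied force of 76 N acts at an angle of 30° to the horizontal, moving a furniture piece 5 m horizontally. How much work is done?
W = F·d·cosθ = (76)(5)cos(30°) = 329.1 J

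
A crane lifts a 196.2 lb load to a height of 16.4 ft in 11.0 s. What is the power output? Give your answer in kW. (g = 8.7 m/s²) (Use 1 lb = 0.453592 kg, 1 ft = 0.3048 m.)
Convert to SI: m = 88.9948 kg, h = 4.99872 m, t = 11.0 s
P = mgh/t = (88.9948)(8.7)(4.99872)/11.0 = 351.844 W = 0.3518 kW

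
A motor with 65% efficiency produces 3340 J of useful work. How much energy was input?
W_in = W_out/η = 3340/0.65 = 5138 J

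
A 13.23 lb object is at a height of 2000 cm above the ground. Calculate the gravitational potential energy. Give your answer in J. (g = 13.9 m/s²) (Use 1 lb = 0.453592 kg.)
Convert to SI: m = 6.00102 kg, h = 20.0 m
PE = mgh = (6.00102)(13.9)(20.0) = 1668 J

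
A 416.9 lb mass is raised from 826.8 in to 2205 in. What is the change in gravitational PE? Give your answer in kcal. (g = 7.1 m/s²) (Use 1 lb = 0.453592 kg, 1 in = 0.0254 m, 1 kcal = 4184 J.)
Convert to SI: m = 189.103 kg, Δh = 35.0063 m
ΔPE = mgΔh = (189.103)(7.1)(35.0063) = 47000.4 J = 11.23 kcal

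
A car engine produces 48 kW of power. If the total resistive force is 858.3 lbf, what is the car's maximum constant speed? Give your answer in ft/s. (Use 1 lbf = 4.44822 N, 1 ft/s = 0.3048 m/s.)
Convert to SI: F = 3817.91 N
P = Fv ⇒ v = P/F = 48000 W/3817.91 N = 12.5723 m/s = 41.25 ft/s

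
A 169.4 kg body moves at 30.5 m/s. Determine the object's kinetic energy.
KE = ½mv² = ½(169.4)(30.5)² = 78790 J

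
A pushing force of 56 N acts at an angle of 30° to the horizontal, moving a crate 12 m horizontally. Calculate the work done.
W = F·d·cosθ = (56)(12)cos(30°) = 582.0 J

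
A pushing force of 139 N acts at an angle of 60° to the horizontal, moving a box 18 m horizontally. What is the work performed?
W = F·d·cosθ = (139)(18)cos(60°) = 1251 J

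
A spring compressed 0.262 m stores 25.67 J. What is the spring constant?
k = 2·PE/x² = 2·25.67/(0.262)² = 747.9 N/m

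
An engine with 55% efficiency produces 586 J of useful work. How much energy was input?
W_in = W_out/η = 586/0.55 = 1065 J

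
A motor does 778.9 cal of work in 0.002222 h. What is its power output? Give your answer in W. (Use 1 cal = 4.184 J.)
Convert to SI: W = 3258.92 J, t = 7.9992 s
P = W/t = 3258.92/7.9992 = 407.4 W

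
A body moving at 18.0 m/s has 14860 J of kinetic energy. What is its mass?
m = 2·KE/v² = 2·14860/(18.0)² = 91.73 kg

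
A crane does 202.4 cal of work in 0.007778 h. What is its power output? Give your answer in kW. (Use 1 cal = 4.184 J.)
Convert to SI: W = 846.842 J, t = 28.0008 s
P = W/t = 846.842/28.0008 = 30.2435 W = 0.03024 kW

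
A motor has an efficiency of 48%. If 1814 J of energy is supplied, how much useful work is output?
W_out = η·W_in = 0.48·1814 = 870.72 J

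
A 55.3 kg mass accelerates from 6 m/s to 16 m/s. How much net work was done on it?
W = ΔKE = ½m(v₂² − v₁²) = ½(55.3)(16² − 6²) = 6083.0 J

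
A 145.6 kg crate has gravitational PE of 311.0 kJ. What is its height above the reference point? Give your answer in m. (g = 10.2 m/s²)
Convert to SI: m = 145.6 kg, PE = 311000 J
h = PE/(mg) = 311000/(145.6·10.2) = 209.4 m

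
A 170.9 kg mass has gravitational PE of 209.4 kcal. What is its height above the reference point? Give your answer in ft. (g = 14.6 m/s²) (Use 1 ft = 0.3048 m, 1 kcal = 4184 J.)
Convert to SI: m = 170.9 kg, PE = 876130 J
h = PE/(mg) = 876130/(170.9·14.6) = 351.134 m = 1152 ft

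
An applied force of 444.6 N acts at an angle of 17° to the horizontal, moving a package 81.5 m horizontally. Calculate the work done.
W = F·d·cosθ = (444.6)(81.5)cos(17°) = 34650 J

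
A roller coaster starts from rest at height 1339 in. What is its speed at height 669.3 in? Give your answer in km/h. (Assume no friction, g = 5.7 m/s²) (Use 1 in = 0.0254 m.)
Convert to SI: h₁−h₂ = 17.0104 m
mgh₁ = mgh₂ + ½mv² ⇒ v = √(2g(h₁−h₂)) = √(2·5.7·17.0104) = 13.9255 m/s = 50.13 km/h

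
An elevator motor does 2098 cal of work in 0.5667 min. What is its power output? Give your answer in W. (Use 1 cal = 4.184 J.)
Convert to SI: W = 8778.03 J, t = 34.002 s
P = W/t = 8778.03/34.002 = 258.2 W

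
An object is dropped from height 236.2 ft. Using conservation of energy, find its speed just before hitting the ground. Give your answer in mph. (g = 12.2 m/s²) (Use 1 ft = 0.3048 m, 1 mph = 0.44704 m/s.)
Convert to SI: h = 71.9938 m
mgh = ½mv² ⇒ v = √(2gh) = √(2·12.2·71.9938) = 41.9124 m/s = 93.76 mph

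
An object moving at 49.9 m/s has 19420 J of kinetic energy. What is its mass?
m = 2·KE/v² = 2·19420/(49.9)² = 15.6 kg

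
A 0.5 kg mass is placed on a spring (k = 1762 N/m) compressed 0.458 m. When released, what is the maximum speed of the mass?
½kx² = ½mv² ⇒ v = x√(k/m) = (0.458)√(1762/0.5) = 27.19 m/s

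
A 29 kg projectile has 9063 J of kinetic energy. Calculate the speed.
v = √(2·KE/m) = √(2·9063/29) = 25.0 m/s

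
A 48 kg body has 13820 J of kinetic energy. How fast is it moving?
v = √(2·KE/m) = √(2·13820/48) = 24.0 m/s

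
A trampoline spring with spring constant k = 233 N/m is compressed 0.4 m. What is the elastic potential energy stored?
PE = ½kx² = ½(233)(0.4)² = 18.64 J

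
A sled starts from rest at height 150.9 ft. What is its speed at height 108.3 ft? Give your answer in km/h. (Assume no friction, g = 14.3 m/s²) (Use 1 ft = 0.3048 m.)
Convert to SI: h₁−h₂ = 12.9845 m
mgh₁ = mgh₂ + ½mv² ⇒ v = √(2g(h₁−h₂)) = √(2·14.3·12.9845) = 19.2706 m/s = 69.37 km/h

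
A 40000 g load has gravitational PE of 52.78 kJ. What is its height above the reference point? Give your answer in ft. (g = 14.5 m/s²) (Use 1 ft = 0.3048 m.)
Convert to SI: m = 40.0 kg, PE = 52780.0 J
h = PE/(mg) = 52780.0/(40.0·14.5) = 91.0 m = 298.6 ft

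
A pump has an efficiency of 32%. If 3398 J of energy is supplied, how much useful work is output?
W_out = η·W_in = 0.32·3398 = 1087.36 J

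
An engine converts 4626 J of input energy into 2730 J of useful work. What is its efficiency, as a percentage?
η = W_out/W_in = 2730/4626 = 59.01%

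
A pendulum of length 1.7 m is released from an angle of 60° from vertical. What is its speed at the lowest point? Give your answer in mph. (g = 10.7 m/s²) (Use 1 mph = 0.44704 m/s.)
h = L(1 − cosθ) = 1.7(1 − cos60°) = 0.85 m
v = √(2gh) = √(2·10.7·0.85) = 4.26497 m/s = 9.54 mph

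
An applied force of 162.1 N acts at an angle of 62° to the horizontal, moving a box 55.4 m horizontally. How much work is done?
W = F·d·cosθ = (162.1)(55.4)cos(62°) = 4216 J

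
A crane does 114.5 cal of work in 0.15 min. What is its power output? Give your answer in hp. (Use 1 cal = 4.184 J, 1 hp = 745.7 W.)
Convert to SI: W = 479.068 J, t = 9.0 s
P = W/t = 479.068/9.0 = 53.2298 W = 0.07138 hp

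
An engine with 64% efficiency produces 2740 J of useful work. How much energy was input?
W_in = W_out/η = 2740/0.64 = 4281 J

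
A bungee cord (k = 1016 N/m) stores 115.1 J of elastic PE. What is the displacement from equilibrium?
x = √(2·PE/k) = √(2·115.1/1016) = 0.476 m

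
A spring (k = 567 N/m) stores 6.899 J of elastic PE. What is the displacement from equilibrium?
x = √(2·PE/k) = √(2·6.899/567) = 0.156 m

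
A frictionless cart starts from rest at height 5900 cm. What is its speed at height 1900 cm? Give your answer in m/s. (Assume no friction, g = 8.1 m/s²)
Convert to SI: h₁−h₂ = 40.0 m
mgh₁ = mgh₂ + ½mv² ⇒ v = √(2g(h₁−h₂)) = √(2·8.1·40.0) = 25.46 m/s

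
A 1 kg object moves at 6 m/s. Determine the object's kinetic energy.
KE = ½mv² = ½(1)(6)² = 18.0 J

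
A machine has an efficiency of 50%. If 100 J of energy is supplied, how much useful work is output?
W_out = η·W_in = 0.5·100 = 50.0 J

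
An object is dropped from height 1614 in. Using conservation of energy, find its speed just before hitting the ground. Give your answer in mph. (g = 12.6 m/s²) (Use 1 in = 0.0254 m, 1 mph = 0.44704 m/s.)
Convert to SI: h = 40.9956 m
mgh = ½mv² ⇒ v = √(2gh) = √(2·12.6·40.9956) = 32.1417 m/s = 71.9 mph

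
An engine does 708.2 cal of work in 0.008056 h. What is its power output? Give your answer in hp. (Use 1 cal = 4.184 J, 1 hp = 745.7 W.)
Convert to SI: W = 2963.11 J, t = 29.0016 s
P = W/t = 2963.11/29.0016 = 102.171 W = 0.137 hp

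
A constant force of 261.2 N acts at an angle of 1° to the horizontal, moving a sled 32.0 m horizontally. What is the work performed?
W = F·d·cosθ = (261.2)(32.0)cos(1°) = 8357 J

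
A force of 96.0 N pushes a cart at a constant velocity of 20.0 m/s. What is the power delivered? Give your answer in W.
P = Fv = (96.0)(20.0) = 1920 W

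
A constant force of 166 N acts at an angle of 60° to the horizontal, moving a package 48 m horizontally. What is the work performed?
W = F·d·cosθ = (166)(48)cos(60°) = 3984 J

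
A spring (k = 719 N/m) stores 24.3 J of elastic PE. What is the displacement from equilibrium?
x = √(2·PE/k) = √(2·24.3/719) = 0.26 m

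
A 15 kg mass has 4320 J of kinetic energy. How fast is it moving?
v = √(2·KE/m) = √(2·4320/15) = 24.0 m/s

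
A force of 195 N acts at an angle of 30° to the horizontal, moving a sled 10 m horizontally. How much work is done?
W = F·d·cosθ = (195)(10)cos(30°) = 1689 J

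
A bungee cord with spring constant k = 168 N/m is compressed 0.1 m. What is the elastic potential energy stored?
PE = ½kx² = ½(168)(0.1)² = 0.84 J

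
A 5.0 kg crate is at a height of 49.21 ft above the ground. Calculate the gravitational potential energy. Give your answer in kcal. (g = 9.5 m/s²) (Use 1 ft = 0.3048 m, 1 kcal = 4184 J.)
Convert to SI: m = 5.0 kg, h = 14.9992 m
PE = mgh = (5.0)(9.5)(14.9992) = 712.462 J = 0.1703 kcal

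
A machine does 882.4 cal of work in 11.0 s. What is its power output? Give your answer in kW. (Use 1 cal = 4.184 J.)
Convert to SI: W = 3691.96 J, t = 11.0 s
P = W/t = 3691.96/11.0 = 335.633 W = 0.3356 kW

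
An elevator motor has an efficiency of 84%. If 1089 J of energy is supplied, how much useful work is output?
W_out = η·W_in = 0.84·1089 = 914.76 J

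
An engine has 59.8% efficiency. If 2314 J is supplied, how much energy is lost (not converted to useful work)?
W_lost = W_in(1 − η) = 2314·(1 − 0.598) = 930.2 J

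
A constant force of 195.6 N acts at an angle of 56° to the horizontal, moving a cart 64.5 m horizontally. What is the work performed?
W = F·d·cosθ = (195.6)(64.5)cos(56°) = 7055 J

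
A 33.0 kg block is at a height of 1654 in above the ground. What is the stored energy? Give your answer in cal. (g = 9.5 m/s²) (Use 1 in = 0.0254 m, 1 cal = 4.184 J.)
Convert to SI: m = 33.0 kg, h = 42.0116 m
PE = mgh = (33.0)(9.5)(42.0116) = 13170.6 J = 3148 cal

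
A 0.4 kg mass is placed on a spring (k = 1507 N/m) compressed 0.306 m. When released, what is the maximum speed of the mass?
½kx² = ½mv² ⇒ v = x√(k/m) = (0.306)√(1507/0.4) = 18.78 m/s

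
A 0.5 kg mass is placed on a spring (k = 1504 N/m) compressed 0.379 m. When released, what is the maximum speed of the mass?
½kx² = ½mv² ⇒ v = x√(k/m) = (0.379)√(1504/0.5) = 20.79 m/s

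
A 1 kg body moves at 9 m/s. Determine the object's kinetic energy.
KE = ½mv² = ½(1)(9)² = 40.5 J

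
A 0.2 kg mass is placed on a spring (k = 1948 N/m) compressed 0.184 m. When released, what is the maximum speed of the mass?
½kx² = ½mv² ⇒ v = x√(k/m) = (0.184)√(1948/0.2) = 18.16 m/s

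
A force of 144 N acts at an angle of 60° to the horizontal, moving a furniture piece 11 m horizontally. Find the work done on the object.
W = F·d·cosθ = (144)(11)cos(60°) = 792.0 J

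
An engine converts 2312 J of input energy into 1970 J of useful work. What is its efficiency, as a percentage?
η = W_out/W_in = 1970/2312 = 85.21%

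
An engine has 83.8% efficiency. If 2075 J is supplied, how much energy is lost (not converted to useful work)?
W_lost = W_in(1 − η) = 2075·(1 − 0.838) = 336.2 J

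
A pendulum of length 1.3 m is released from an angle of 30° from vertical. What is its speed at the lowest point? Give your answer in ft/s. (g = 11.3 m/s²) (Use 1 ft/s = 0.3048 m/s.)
h = L(1 − cosθ) = 1.3(1 − cos30°) = 0.174167 m
v = √(2gh) = √(2·11.3·0.174167) = 1.98398 m/s = 6.509 ft/s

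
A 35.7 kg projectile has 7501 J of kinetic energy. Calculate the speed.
v = √(2·KE/m) = √(2·7501/35.7) = 20.5 m/s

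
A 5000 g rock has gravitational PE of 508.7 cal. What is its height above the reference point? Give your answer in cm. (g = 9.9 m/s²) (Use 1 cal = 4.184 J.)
Convert to SI: m = 5.0 kg, PE = 2128.4 J
h = PE/(mg) = 2128.4/(5.0·9.9) = 42.998 m = 4300 cm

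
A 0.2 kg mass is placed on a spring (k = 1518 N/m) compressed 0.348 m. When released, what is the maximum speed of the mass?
½kx² = ½mv² ⇒ v = x√(k/m) = (0.348)√(1518/0.2) = 30.32 m/s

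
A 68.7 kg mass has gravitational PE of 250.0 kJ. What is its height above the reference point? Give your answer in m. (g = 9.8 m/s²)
Convert to SI: m = 68.7 kg, PE = 250000 J
h = PE/(mg) = 250000/(68.7·9.8) = 371.3 m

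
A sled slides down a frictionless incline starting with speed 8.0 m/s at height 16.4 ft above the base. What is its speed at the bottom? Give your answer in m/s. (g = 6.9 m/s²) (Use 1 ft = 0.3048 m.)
Convert to SI: v₀ = 8.0 m/s, h = 4.99872 m
½mv₀² + mgh = ½mv² ⇒ v = √(v₀² + 2gh) = √(8.0² + 2·6.9·4.99872) = 11.53 m/s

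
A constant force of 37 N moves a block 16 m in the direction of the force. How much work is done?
W = F·d = (37)(16) = 592.0 J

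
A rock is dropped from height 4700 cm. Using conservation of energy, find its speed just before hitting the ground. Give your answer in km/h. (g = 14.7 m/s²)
Convert to SI: h = 47.0 m
mgh = ½mv² ⇒ v = √(2gh) = √(2·14.7·47.0) = 37.1726 m/s = 133.8 km/h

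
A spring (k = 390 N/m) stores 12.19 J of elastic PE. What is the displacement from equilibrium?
x = √(2·PE/k) = √(2·12.19/390) = 0.25 m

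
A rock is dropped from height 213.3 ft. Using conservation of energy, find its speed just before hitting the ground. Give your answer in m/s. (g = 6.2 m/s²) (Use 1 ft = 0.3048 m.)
Convert to SI: h = 65.0138 m
mgh = ½mv² ⇒ v = √(2gh) = √(2·6.2·65.0138) = 28.39 m/s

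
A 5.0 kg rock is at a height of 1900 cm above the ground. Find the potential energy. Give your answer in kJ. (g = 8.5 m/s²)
Convert to SI: m = 5.0 kg, h = 19.0 m
PE = mgh = (5.0)(8.5)(19.0) = 807.5 J = 0.8075 kJ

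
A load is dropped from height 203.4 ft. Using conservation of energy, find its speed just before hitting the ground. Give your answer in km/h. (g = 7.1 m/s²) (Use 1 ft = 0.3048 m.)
Convert to SI: h = 61.9963 m
mgh = ½mv² ⇒ v = √(2gh) = √(2·7.1·61.9963) = 29.6707 m/s = 106.8 km/h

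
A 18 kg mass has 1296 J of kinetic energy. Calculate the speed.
v = √(2·KE/m) = √(2·1296/18) = 12.0 m/s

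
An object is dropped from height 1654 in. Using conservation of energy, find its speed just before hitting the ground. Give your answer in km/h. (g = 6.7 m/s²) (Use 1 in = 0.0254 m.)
Convert to SI: h = 42.0116 m
mgh = ½mv² ⇒ v = √(2gh) = √(2·6.7·42.0116) = 23.7267 m/s = 85.42 km/h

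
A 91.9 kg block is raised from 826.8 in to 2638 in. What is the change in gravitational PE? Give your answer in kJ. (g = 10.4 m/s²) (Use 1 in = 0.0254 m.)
Convert to SI: m = 91.9 kg, Δh = 46.0045 m
ΔPE = mgΔh = (91.9)(10.4)(46.0045) = 43969.2 J = 43.97 kJ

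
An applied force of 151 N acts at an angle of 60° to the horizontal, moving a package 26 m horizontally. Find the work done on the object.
W = F·d·cosθ = (151)(26)cos(60°) = 1963 J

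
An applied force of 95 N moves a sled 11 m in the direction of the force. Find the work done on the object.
W = F·d = (95)(11) = 1045 J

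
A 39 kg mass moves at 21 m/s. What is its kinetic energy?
KE = ½mv² = ½(39)(21)² = 8599.5 J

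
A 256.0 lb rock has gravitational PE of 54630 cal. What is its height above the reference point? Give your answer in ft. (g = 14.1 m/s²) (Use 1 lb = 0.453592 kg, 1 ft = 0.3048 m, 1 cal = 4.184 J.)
Convert to SI: m = 116.12 kg, PE = 228572 J
h = PE/(mg) = 228572/(116.12·14.1) = 139.604 m = 458.0 ft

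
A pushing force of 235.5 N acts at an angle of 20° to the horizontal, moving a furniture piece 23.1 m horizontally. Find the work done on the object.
W = F·d·cosθ = (235.5)(23.1)cos(20°) = 5112 J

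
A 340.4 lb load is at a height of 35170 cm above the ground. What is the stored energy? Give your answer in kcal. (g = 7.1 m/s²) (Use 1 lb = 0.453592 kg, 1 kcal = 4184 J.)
Convert to SI: m = 154.403 kg, h = 351.7 m
PE = mgh = (154.403)(7.1)(351.7) = 385554 J = 92.15 kcal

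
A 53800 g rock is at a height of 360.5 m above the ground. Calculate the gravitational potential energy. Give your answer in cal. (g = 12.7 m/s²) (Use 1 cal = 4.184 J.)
Convert to SI: m = 53.8 kg, h = 360.5 m
PE = mgh = (53.8)(12.7)(360.5) = 246315 J = 58870 cal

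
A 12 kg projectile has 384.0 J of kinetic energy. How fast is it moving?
v = √(2·KE/m) = √(2·384.0/12) = 8.0 m/s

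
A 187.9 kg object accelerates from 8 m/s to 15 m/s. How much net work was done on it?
W = ΔKE = ½m(v₂² − v₁²) = ½(187.9)(15² − 8²) = 15125.95 J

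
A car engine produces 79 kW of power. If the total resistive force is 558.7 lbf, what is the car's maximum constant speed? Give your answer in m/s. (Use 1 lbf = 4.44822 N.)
Convert to SI: F = 2485.22 N
P = Fv ⇒ v = P/F = 79000 W/2485.22 N = 31.79 m/s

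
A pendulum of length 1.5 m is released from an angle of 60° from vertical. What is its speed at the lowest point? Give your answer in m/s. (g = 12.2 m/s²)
h = L(1 − cosθ) = 1.5(1 − cos60°) = 0.75 m
v = √(2gh) = √(2·12.2·0.75) = 4.278 m/s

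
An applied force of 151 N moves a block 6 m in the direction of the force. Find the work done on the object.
W = F·d = (151)(6) = 906.0 J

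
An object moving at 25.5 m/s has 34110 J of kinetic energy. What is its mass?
m = 2·KE/v² = 2·34110/(25.5)² = 104.9 kg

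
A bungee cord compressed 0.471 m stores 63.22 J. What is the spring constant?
k = 2·PE/x² = 2·63.22/(0.471)² = 570.0 N/m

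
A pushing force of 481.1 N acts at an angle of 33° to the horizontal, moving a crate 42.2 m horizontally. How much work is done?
W = F·d·cosθ = (481.1)(42.2)cos(33°) = 17030 J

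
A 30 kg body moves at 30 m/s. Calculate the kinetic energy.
KE = ½mv² = ½(30)(30)² = 13500.0 J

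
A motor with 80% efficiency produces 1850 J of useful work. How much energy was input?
W_in = W_out/η = 1850/0.8 = 2313 J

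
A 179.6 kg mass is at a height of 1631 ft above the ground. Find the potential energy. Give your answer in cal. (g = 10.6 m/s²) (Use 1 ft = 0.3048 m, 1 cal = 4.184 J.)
Convert to SI: m = 179.6 kg, h = 497.129 m
PE = mgh = (179.6)(10.6)(497.129) = 946414 J = 226200 cal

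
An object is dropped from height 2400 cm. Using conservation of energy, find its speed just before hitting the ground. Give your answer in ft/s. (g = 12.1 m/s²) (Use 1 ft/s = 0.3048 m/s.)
Convert to SI: h = 24.0 m
mgh = ½mv² ⇒ v = √(2gh) = √(2·12.1·24.0) = 24.0998 m/s = 79.07 ft/s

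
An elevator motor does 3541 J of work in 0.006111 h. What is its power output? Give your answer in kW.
Convert to SI: W = 3541.0 J, t = 21.9996 s
P = W/t = 3541.0/21.9996 = 160.957 W = 0.161 kW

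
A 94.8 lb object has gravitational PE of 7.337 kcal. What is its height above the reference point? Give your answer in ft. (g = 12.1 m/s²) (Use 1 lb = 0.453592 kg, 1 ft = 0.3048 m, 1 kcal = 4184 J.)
Convert to SI: m = 43.0005 kg, PE = 30698.0 J
h = PE/(mg) = 30698.0/(43.0005·12.1) = 58.9999 m = 193.6 ft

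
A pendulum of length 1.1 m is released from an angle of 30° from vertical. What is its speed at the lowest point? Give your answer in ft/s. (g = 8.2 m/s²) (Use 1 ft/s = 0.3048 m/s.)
h = L(1 − cosθ) = 1.1(1 − cos30°) = 0.147372 m
v = √(2gh) = √(2·8.2·0.147372) = 1.55464 m/s = 5.101 ft/s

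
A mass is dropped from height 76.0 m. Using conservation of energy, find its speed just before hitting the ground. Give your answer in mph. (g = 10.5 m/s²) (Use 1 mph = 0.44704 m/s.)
mgh = ½mv² ⇒ v = √(2gh) = √(2·10.5·76.0) = 39.95 m/s = 89.37 mph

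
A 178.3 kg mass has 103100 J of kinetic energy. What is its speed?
v = √(2·KE/m) = √(2·103100/178.3) = 34.01 m/s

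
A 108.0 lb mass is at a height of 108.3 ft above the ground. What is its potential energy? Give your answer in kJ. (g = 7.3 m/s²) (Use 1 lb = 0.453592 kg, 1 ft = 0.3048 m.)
Convert to SI: m = 48.9879 kg, h = 33.0098 m
PE = mgh = (48.9879)(7.3)(33.0098) = 11804.7 J = 11.8 kJ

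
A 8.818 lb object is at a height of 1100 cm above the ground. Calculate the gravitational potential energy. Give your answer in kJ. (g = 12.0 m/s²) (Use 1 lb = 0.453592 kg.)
Convert to SI: m = 3.99977 kg, h = 11.0 m
PE = mgh = (3.99977)(12.0)(11.0) = 527.97 J = 0.528 kJ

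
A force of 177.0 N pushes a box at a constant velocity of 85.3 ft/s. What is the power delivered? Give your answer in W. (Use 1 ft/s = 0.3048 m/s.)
Convert to SI: F = 177.0 N, v = 25.9994 m/s
P = Fv = (177.0)(25.9994) = 4602 W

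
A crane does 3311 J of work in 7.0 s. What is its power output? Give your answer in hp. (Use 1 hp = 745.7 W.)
P = W/t = 3311.0/7.0 = 473.0 W = 0.6343 hp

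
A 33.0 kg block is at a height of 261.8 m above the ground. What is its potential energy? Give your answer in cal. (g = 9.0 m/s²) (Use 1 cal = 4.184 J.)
PE = mgh = (33.0)(9.0)(261.8) = 77754.6 J = 18580 cal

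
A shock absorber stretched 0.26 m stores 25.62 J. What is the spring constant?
k = 2·PE/x² = 2·25.62/(0.26)² = 758.0 N/m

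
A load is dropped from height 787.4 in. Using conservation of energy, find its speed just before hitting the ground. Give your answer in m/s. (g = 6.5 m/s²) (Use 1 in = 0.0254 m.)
Convert to SI: h = 20.0 m
mgh = ½mv² ⇒ v = √(2gh) = √(2·6.5·20.0) = 16.12 m/s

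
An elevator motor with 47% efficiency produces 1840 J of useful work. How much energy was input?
W_in = W_out/η = 1840/0.47 = 3915 J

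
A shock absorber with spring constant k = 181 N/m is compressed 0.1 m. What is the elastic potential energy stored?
PE = ½kx² = ½(181)(0.1)² = 0.905 J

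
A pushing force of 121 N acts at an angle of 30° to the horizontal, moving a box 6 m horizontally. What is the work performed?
W = F·d·cosθ = (121)(6)cos(30°) = 628.7 J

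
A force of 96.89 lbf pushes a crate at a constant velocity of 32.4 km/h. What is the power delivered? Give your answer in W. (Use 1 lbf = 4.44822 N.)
Convert to SI: F = 430.988 N, v = 9.0 m/s
P = Fv = (430.988)(9.0) = 3879 W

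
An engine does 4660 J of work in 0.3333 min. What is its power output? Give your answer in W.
Convert to SI: W = 4660.0 J, t = 19.998 s
P = W/t = 4660.0/19.998 = 233.0 W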